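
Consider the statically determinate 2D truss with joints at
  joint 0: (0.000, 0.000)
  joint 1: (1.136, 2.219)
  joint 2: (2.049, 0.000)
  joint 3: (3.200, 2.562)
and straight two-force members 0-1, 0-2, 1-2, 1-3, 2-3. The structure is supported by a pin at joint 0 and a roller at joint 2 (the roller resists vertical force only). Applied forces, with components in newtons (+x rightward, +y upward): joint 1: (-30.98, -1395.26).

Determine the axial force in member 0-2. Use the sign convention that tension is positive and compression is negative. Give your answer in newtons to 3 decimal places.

304.473

N=4 nodes, M=5 members, R=3 reactions → 2N=8, M+R=8
member 0 (0-1): L=2.4929, (cx,cy)=(0.4557,0.8901)
member 1 (0-2): L=2.0490, (cx,cy)=(1.0000,0.0000)
member 2 (1-2): L=2.3995, (cx,cy)=(0.3805,-0.9248)
member 3 (1-3): L=2.0923, (cx,cy)=(0.9865,0.1639)
member 4 (2-3): L=2.8087, (cx,cy)=(0.4098,0.9122)
solve A·x = −loads:
  F[0-1] = -736.1299 N (compression)
  F[0-2] = +304.4726 N (tension)
  F[1-2] = -800.1946 N (compression)
  F[1-3] = -0.0000 N (compression)
  F[2-3] = +0.0000 N (tension)
  Rx@0 = +30.9800 N
  Ry@0 = +655.2548 N
  Ry@2 = +740.0052 N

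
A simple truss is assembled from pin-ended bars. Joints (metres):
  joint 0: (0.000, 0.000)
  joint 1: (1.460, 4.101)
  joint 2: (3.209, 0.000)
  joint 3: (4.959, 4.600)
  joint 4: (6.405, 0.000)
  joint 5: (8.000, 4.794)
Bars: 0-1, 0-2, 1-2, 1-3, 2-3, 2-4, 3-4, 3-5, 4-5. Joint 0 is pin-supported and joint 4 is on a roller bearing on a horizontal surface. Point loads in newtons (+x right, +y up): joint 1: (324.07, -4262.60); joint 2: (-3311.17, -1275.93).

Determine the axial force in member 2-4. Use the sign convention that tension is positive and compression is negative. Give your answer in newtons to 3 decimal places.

571.611

N=6 nodes, M=9 members, R=3 reactions → 2N=12, M+R=12
member 0 (0-1): L=4.3531, (cx,cy)=(0.3354,0.9421)
member 1 (0-2): L=3.2090, (cx,cy)=(1.0000,0.0000)
member 2 (1-2): L=4.4584, (cx,cy)=(0.3923,-0.9198)
member 3 (1-3): L=3.5344, (cx,cy)=(0.9900,0.1412)
member 4 (2-3): L=4.9216, (cx,cy)=(0.3556,0.9346)
member 5 (2-4): L=3.1960, (cx,cy)=(1.0000,0.0000)
member 6 (3-4): L=4.8219, (cx,cy)=(0.2999,-0.9540)
member 7 (3-5): L=3.0472, (cx,cy)=(0.9980,0.0637)
member 8 (4-5): L=5.0524, (cx,cy)=(0.3157,0.9489)
solve A·x = −loads:
  F[0-1] = -3948.8479 N (compression)
  F[0-2] = -1662.6946 N (compression)
  F[1-2] = -796.8604 N (compression)
  F[1-3] = -1349.3877 N (compression)
  F[2-3] = +2149.3787 N (tension)
  F[2-4] = +571.6108 N (tension)
  F[3-4] = -1906.1284 N (compression)
  F[3-5] = +0.0000 N (tension)
  F[4-5] = -0.0000 N (compression)
  Rx@0 = +2987.1000 N
  Ry@0 = +3720.1277 N
  Ry@4 = +1818.4023 N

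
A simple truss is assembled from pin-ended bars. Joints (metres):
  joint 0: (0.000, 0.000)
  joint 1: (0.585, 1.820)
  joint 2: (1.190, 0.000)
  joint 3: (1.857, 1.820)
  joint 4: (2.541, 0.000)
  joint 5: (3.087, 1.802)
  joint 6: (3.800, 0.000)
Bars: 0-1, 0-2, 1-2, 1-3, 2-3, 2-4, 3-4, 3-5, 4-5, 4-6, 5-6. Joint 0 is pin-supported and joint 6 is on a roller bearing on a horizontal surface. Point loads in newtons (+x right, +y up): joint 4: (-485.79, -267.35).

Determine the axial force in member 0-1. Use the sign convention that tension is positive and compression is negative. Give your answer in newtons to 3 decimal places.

-93.041

N=7 nodes, M=11 members, R=3 reactions → 2N=14, M+R=14
member 0 (0-1): L=1.9117, (cx,cy)=(0.3060,0.9520)
member 1 (0-2): L=1.1900, (cx,cy)=(1.0000,0.0000)
member 2 (1-2): L=1.9179, (cx,cy)=(0.3154,-0.9489)
member 3 (1-3): L=1.2720, (cx,cy)=(1.0000,0.0000)
member 4 (2-3): L=1.9384, (cx,cy)=(0.3441,0.9389)
member 5 (2-4): L=1.3510, (cx,cy)=(1.0000,0.0000)
member 6 (3-4): L=1.9443, (cx,cy)=(0.3518,-0.9361)
member 7 (3-5): L=1.2301, (cx,cy)=(0.9999,-0.0146)
member 8 (4-5): L=1.8829, (cx,cy)=(0.2900,0.9570)
member 9 (4-6): L=1.2590, (cx,cy)=(1.0000,0.0000)
member 10 (5-6): L=1.9379, (cx,cy)=(0.3679,-0.9299)
solve A·x = −loads:
  F[0-1] = -93.0406 N (compression)
  F[0-2] = -457.3187 N (compression)
  F[1-2] = +93.3430 N (tension)
  F[1-3] = -57.9159 N (compression)
  F[2-3] = -94.3383 N (compression)
  F[2-4] = -395.4120 N (compression)
  F[3-4] = +96.5703 N (tension)
  F[3-5] = -124.3647 N (compression)
  F[4-5] = +184.8974 N (tension)
  F[4-6] = +70.7353 N (tension)
  F[5-6] = -192.2581 N (compression)
  Rx@0 = +485.7900 N
  Ry@0 = +88.5773 N
  Ry@6 = +178.7727 N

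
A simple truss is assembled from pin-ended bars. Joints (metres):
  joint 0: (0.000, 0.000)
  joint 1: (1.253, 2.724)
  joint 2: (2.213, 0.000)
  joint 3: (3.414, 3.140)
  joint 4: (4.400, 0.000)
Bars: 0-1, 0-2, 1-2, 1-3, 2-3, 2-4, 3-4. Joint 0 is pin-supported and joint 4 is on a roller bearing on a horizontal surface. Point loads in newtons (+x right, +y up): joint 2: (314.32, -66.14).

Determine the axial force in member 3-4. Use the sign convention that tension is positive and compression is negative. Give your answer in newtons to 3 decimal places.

-34.867

N=5 nodes, M=7 members, R=3 reactions → 2N=10, M+R=10
member 0 (0-1): L=2.9984, (cx,cy)=(0.4179,0.9085)
member 1 (0-2): L=2.2130, (cx,cy)=(1.0000,0.0000)
member 2 (1-2): L=2.8882, (cx,cy)=(0.3324,-0.9431)
member 3 (1-3): L=2.2007, (cx,cy)=(0.9820,0.1890)
member 4 (2-3): L=3.3618, (cx,cy)=(0.3572,0.9340)
member 5 (2-4): L=2.1870, (cx,cy)=(1.0000,0.0000)
member 6 (3-4): L=3.2912, (cx,cy)=(0.2996,-0.9541)
solve A·x = −loads:
  F[0-1] = -36.1857 N (compression)
  F[0-2] = +329.4418 N (tension)
  F[1-2] = +29.7515 N (tension)
  F[1-3] = -25.4700 N (compression)
  F[2-3] = +40.7705 N (tension)
  F[2-4] = +10.4458 N (tension)
  F[3-4] = -34.8669 N (compression)
  Rx@0 = -314.3200 N
  Ry@0 = +32.8746 N
  Ry@4 = +33.2654 N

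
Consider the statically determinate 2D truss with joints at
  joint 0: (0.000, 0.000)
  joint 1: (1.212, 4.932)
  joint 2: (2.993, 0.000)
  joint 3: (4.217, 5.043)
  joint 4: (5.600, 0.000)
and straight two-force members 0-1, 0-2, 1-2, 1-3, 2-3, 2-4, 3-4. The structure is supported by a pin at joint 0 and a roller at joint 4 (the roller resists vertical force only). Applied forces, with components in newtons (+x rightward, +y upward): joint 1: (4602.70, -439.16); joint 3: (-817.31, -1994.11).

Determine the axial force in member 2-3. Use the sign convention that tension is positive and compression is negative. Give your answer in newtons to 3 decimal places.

3115.227

N=5 nodes, M=7 members, R=3 reactions → 2N=10, M+R=10
member 0 (0-1): L=5.0787, (cx,cy)=(0.2386,0.9711)
member 1 (0-2): L=2.9930, (cx,cy)=(1.0000,0.0000)
member 2 (1-2): L=5.2437, (cx,cy)=(0.3396,-0.9406)
member 3 (1-3): L=3.0070, (cx,cy)=(0.9993,0.0369)
member 4 (2-3): L=5.1894, (cx,cy)=(0.2359,0.9718)
member 5 (2-4): L=2.6070, (cx,cy)=(1.0000,0.0000)
member 6 (3-4): L=5.2292, (cx,cy)=(0.2645,-0.9644)
solve A·x = −loads:
  F[0-1] = +2554.8761 N (tension)
  F[0-2] = +3175.6892 N (tension)
  F[1-2] = -3218.6710 N (compression)
  F[1-3] = -2901.7731 N (compression)
  F[2-3] = +3115.2269 N (tension)
  F[2-4] = +1347.7132 N (tension)
  F[3-4] = -5095.7793 N (compression)
  Rx@0 = -3785.3900 N
  Ry@0 = -2481.0596 N
  Ry@4 = +4914.3296 N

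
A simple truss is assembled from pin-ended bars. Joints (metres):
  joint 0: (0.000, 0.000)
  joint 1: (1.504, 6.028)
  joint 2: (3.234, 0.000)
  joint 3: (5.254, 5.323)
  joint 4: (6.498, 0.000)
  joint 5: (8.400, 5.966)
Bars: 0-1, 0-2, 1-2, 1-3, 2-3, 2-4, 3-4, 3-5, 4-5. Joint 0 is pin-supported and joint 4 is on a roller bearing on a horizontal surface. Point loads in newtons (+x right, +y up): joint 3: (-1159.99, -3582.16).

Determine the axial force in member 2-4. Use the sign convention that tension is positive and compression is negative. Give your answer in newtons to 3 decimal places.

N=6 nodes, M=9 members, R=3 reactions → 2N=12, M+R=12
member 0 (0-1): L=6.2128, (cx,cy)=(0.2421,0.9703)
member 1 (0-2): L=3.2340, (cx,cy)=(1.0000,0.0000)
member 2 (1-2): L=6.2713, (cx,cy)=(0.2759,-0.9612)
member 3 (1-3): L=3.8157, (cx,cy)=(0.9828,-0.1848)
member 4 (2-3): L=5.6934, (cx,cy)=(0.3548,0.9349)
member 5 (2-4): L=3.2640, (cx,cy)=(1.0000,0.0000)
member 6 (3-4): L=5.4664, (cx,cy)=(0.2276,-0.9738)
member 7 (3-5): L=3.2110, (cx,cy)=(0.9797,0.2002)
member 8 (4-5): L=6.2618, (cx,cy)=(0.3037,0.9528)
solve A·x = −loads:
  F[0-1] = -1686.1697 N (compression)
  F[0-2] = -751.8001 N (compression)
  F[1-2] = +1883.5217 N (tension)
  F[1-3] = -944.0280 N (compression)
  F[2-3] = -1936.4147 N (compression)
  F[2-4] = +454.8192 N (tension)
  F[3-4] = -1998.5835 N (compression)
  F[3-5] = -0.0000 N (tension)
  F[4-5] = +0.0000 N (tension)
  Rx@0 = +1159.9900 N
  Ry@0 = +1636.0163 N
  Ry@4 = +1946.1437 N

454.819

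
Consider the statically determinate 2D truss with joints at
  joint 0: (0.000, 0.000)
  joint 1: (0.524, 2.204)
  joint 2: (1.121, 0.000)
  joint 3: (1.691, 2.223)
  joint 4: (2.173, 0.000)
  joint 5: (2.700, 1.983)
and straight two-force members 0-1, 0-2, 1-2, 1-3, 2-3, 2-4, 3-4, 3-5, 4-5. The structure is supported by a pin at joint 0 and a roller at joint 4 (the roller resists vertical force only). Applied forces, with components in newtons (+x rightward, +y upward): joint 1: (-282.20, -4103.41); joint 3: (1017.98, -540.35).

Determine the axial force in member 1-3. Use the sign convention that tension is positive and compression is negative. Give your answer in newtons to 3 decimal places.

132.468

N=6 nodes, M=9 members, R=3 reactions → 2N=12, M+R=12
member 0 (0-1): L=2.2654, (cx,cy)=(0.2313,0.9729)
member 1 (0-2): L=1.1210, (cx,cy)=(1.0000,0.0000)
member 2 (1-2): L=2.2834, (cx,cy)=(0.2614,-0.9652)
member 3 (1-3): L=1.1672, (cx,cy)=(0.9999,0.0163)
member 4 (2-3): L=2.2949, (cx,cy)=(0.2484,0.9687)
member 5 (2-4): L=1.0520, (cx,cy)=(1.0000,0.0000)
member 6 (3-4): L=2.2747, (cx,cy)=(0.2119,-0.9773)
member 7 (3-5): L=1.0372, (cx,cy)=(0.9729,-0.2314)
member 8 (4-5): L=2.0518, (cx,cy)=(0.2568,0.9665)
solve A·x = −loads:
  F[0-1] = -2547.6757 N (compression)
  F[0-2] = +1325.0631 N (tension)
  F[1-2] = -1681.1407 N (compression)
  F[1-3] = +132.4678 N (tension)
  F[2-3] = +1675.1589 N (tension)
  F[2-4] = +469.4616 N (tension)
  F[3-4] = -2215.4831 N (compression)
  F[3-5] = +0.0000 N (tension)
  F[4-5] = -0.0000 N (compression)
  Rx@0 = -735.7800 N
  Ry@0 = +2478.5877 N
  Ry@4 = +2165.1723 N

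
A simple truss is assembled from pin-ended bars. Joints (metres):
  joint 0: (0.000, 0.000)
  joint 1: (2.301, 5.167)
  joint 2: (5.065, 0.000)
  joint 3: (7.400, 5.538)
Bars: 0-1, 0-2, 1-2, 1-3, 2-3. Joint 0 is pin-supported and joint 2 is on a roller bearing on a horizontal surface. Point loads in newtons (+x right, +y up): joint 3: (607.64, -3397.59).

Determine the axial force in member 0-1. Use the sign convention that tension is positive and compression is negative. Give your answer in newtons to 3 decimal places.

2441.891

N=4 nodes, M=5 members, R=3 reactions → 2N=8, M+R=8
member 0 (0-1): L=5.6562, (cx,cy)=(0.4068,0.9135)
member 1 (0-2): L=5.0650, (cx,cy)=(1.0000,0.0000)
member 2 (1-2): L=5.8598, (cx,cy)=(0.4717,-0.8818)
member 3 (1-3): L=5.1125, (cx,cy)=(0.9974,0.0726)
member 4 (2-3): L=6.0101, (cx,cy)=(0.3885,0.9214)
solve A·x = −loads:
  F[0-1] = +2441.8908 N (tension)
  F[0-2] = -385.7478 N (compression)
  F[1-2] = -2356.1315 N (compression)
  F[1-3] = +2110.3064 N (tension)
  F[2-3] = -3853.4397 N (compression)
  Rx@0 = -607.6400 N
  Ry@0 = -2230.6975 N
  Ry@2 = +5628.2875 N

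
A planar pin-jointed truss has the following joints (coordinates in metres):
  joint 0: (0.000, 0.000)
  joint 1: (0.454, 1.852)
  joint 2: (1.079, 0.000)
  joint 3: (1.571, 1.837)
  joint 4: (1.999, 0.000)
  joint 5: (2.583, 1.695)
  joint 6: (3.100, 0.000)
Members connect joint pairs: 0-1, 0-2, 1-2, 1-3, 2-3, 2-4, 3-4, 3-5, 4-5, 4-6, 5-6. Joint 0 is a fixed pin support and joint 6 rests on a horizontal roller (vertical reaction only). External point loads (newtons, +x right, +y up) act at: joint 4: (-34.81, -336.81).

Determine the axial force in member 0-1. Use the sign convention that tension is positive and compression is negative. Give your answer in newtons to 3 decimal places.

N=7 nodes, M=11 members, R=3 reactions → 2N=14, M+R=14
member 0 (0-1): L=1.9068, (cx,cy)=(0.2381,0.9712)
member 1 (0-2): L=1.0790, (cx,cy)=(1.0000,0.0000)
member 2 (1-2): L=1.9546, (cx,cy)=(0.3198,-0.9475)
member 3 (1-3): L=1.1171, (cx,cy)=(0.9999,-0.0134)
member 4 (2-3): L=1.9017, (cx,cy)=(0.2587,0.9660)
member 5 (2-4): L=0.9200, (cx,cy)=(1.0000,0.0000)
member 6 (3-4): L=1.8862, (cx,cy)=(0.2269,-0.9739)
member 7 (3-5): L=1.0219, (cx,cy)=(0.9903,-0.1390)
member 8 (4-5): L=1.7928, (cx,cy)=(0.3258,0.9455)
member 9 (4-6): L=1.1010, (cx,cy)=(1.0000,0.0000)
member 10 (5-6): L=1.7721, (cx,cy)=(0.2917,-0.9565)
solve A·x = −loads:
  F[0-1] = -123.1637 N (compression)
  F[0-2] = -5.4858 N (compression)
  F[1-2] = +127.2422 N (tension)
  F[1-3] = -70.0169 N (compression)
  F[2-3] = -124.8112 N (compression)
  F[2-4] = +67.4905 N (tension)
  F[3-4] = +142.2139 N (tension)
  F[3-5] = -135.8887 N (compression)
  F[4-5] = +209.7461 N (tension)
  F[4-6] = +66.2456 N (tension)
  F[5-6] = -227.0664 N (compression)
  Rx@0 = +34.8100 N
  Ry@0 = +119.6219 N
  Ry@6 = +217.1881 N

-123.164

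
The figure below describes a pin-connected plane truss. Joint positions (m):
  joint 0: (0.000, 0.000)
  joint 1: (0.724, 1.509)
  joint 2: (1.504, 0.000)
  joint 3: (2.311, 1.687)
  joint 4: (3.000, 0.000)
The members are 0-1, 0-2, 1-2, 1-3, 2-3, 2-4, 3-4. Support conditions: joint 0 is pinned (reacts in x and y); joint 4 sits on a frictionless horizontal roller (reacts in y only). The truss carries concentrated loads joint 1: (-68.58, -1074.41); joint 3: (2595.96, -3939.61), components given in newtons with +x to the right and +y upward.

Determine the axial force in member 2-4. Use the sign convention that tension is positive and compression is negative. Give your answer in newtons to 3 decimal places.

N=5 nodes, M=7 members, R=3 reactions → 2N=10, M+R=10
member 0 (0-1): L=1.6737, (cx,cy)=(0.4326,0.9016)
member 1 (0-2): L=1.5040, (cx,cy)=(1.0000,0.0000)
member 2 (1-2): L=1.6987, (cx,cy)=(0.4592,-0.8883)
member 3 (1-3): L=1.5970, (cx,cy)=(0.9938,0.1115)
member 4 (2-3): L=1.8701, (cx,cy)=(0.4315,0.9021)
member 5 (2-4): L=1.4960, (cx,cy)=(1.0000,0.0000)
member 6 (3-4): L=1.8223, (cx,cy)=(0.3781,-0.9258)
solve A·x = −loads:
  F[0-1] = -326.7722 N (compression)
  F[0-2] = +2668.7337 N (tension)
  F[1-2] = -838.3891 N (compression)
  F[1-3] = +314.1577 N (tension)
  F[2-3] = +825.6045 N (tension)
  F[2-4] = +1927.4859 N (tension)
  F[3-4] = -5097.8393 N (compression)
  Rx@0 = -2527.3800 N
  Ry@0 = +294.6171 N
  Ry@4 = +4719.4030 N

1927.486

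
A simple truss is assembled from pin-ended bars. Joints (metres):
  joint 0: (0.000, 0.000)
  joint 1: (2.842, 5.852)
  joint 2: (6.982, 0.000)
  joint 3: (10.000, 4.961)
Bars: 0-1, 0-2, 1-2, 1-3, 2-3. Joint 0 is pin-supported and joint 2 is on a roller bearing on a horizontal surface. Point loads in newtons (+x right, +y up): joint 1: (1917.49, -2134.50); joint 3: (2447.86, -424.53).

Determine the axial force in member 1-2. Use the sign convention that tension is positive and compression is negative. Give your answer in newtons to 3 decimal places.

N=4 nodes, M=5 members, R=3 reactions → 2N=8, M+R=8
member 0 (0-1): L=6.5056, (cx,cy)=(0.4369,0.8995)
member 1 (0-2): L=6.9820, (cx,cy)=(1.0000,0.0000)
member 2 (1-2): L=7.1684, (cx,cy)=(0.5775,-0.8164)
member 3 (1-3): L=7.2132, (cx,cy)=(0.9923,-0.1235)
member 4 (2-3): L=5.8069, (cx,cy)=(0.5197,0.8543)
solve A·x = −loads:
  F[0-1] = +2517.2039 N (tension)
  F[0-2] = +3265.6989 N (tension)
  F[1-2] = -5771.8615 N (compression)
  F[1-3] = +2535.0404 N (tension)
  F[2-3] = -130.3880 N (compression)
  Rx@0 = -4365.3500 N
  Ry@0 = -2264.3063 N
  Ry@2 = +4823.3363 N

-5771.861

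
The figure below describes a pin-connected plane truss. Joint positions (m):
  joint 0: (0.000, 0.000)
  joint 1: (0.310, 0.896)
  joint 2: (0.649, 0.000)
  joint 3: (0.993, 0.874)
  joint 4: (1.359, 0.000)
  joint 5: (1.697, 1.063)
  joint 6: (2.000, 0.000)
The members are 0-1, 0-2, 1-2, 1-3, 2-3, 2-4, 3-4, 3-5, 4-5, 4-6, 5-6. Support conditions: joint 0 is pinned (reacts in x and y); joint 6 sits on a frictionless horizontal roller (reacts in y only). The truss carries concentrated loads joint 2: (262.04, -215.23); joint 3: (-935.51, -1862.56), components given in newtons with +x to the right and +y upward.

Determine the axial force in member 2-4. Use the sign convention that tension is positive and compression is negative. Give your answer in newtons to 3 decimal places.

674.927

N=7 nodes, M=11 members, R=3 reactions → 2N=14, M+R=14
member 0 (0-1): L=0.9481, (cx,cy)=(0.3270,0.9450)
member 1 (0-2): L=0.6490, (cx,cy)=(1.0000,0.0000)
member 2 (1-2): L=0.9580, (cx,cy)=(0.3539,-0.9353)
member 3 (1-3): L=0.6834, (cx,cy)=(0.9995,-0.0322)
member 4 (2-3): L=0.9393, (cx,cy)=(0.3662,0.9305)
member 5 (2-4): L=0.7100, (cx,cy)=(1.0000,0.0000)
member 6 (3-4): L=0.9475, (cx,cy)=(0.3863,-0.9224)
member 7 (3-5): L=0.7289, (cx,cy)=(0.9658,0.2593)
member 8 (4-5): L=1.1154, (cx,cy)=(0.3030,0.9530)
member 9 (4-6): L=0.6410, (cx,cy)=(1.0000,0.0000)
member 10 (5-6): L=1.1053, (cx,cy)=(0.2741,-0.9617)
solve A·x = −loads:
  F[0-1] = -1578.7804 N (compression)
  F[0-2] = -157.2630 N (compression)
  F[1-2] = +1632.9004 N (tension)
  F[1-3] = -1094.6046 N (compression)
  F[2-3] = -1409.9824 N (compression)
  F[2-4] = +674.9265 N (tension)
  F[3-4] = -747.4805 N (compression)
  F[3-5] = -399.8776 N (compression)
  F[4-5] = +723.4822 N (tension)
  F[4-6] = +166.9736 N (tension)
  F[5-6] = -609.1179 N (compression)
  Rx@0 = +673.4700 N
  Ry@0 = +1492.0047 N
  Ry@6 = +585.7853 N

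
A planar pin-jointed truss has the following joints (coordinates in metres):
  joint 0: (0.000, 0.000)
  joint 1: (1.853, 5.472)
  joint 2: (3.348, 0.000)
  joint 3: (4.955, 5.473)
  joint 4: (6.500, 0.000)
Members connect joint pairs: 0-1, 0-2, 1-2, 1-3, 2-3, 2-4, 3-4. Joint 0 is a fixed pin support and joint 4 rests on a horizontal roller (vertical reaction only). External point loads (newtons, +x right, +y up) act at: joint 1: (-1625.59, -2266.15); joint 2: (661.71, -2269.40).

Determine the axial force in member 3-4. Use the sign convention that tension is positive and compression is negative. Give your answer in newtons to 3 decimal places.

-463.894

N=5 nodes, M=7 members, R=3 reactions → 2N=10, M+R=10
member 0 (0-1): L=5.7772, (cx,cy)=(0.3207,0.9472)
member 1 (0-2): L=3.3480, (cx,cy)=(1.0000,0.0000)
member 2 (1-2): L=5.6725, (cx,cy)=(0.2635,-0.9646)
member 3 (1-3): L=3.1020, (cx,cy)=(1.0000,0.0003)
member 4 (2-3): L=5.7040, (cx,cy)=(0.2817,0.9595)
member 5 (2-4): L=3.1520, (cx,cy)=(1.0000,0.0000)
member 6 (3-4): L=5.6869, (cx,cy)=(0.2717,-0.9624)
solve A·x = −loads:
  F[0-1] = -4317.1961 N (compression)
  F[0-2] = +420.8257 N (tension)
  F[1-2] = +1889.6794 N (tension)
  F[1-3] = -257.1407 N (compression)
  F[2-3] = +465.3796 N (tension)
  F[2-4] = +126.0294 N (tension)
  F[3-4] = -463.8937 N (compression)
  Rx@0 = +963.8800 N
  Ry@0 = +4089.1041 N
  Ry@4 = +446.4459 N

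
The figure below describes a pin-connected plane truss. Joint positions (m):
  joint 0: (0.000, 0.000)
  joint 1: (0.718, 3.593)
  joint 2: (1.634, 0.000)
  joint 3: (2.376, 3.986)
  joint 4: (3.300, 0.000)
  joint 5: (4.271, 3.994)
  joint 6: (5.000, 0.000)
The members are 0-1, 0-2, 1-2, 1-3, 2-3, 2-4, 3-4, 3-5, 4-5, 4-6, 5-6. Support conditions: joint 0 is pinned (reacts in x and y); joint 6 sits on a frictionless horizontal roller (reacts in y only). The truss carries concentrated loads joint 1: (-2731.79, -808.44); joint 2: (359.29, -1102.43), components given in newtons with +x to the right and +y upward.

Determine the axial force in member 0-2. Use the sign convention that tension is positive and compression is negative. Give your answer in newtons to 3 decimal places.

-1693.554

N=7 nodes, M=11 members, R=3 reactions → 2N=14, M+R=14
member 0 (0-1): L=3.6640, (cx,cy)=(0.1960,0.9806)
member 1 (0-2): L=1.6340, (cx,cy)=(1.0000,0.0000)
member 2 (1-2): L=3.7079, (cx,cy)=(0.2470,-0.9690)
member 3 (1-3): L=1.7039, (cx,cy)=(0.9730,0.2306)
member 4 (2-3): L=4.0545, (cx,cy)=(0.1830,0.9831)
member 5 (2-4): L=1.6660, (cx,cy)=(1.0000,0.0000)
member 6 (3-4): L=4.0917, (cx,cy)=(0.2258,-0.9742)
member 7 (3-5): L=1.8950, (cx,cy)=(1.0000,0.0042)
member 8 (4-5): L=4.1103, (cx,cy)=(0.2362,0.9717)
member 9 (4-6): L=1.7000, (cx,cy)=(1.0000,0.0000)
member 10 (5-6): L=4.0600, (cx,cy)=(0.1796,-0.9837)
solve A·x = −loads:
  F[0-1] = -3464.7421 N (compression)
  F[0-2] = -1693.5537 N (compression)
  F[1-2] = +2993.2204 N (tension)
  F[1-3] = +1349.7954 N (tension)
  F[2-3] = -1828.9050 N (compression)
  F[2-4] = -978.6995 N (compression)
  F[3-4] = +1528.8656 N (tension)
  F[3-5] = +633.4517 N (tension)
  F[4-5] = -1532.7550 N (compression)
  F[4-6] = -271.3578 N (compression)
  F[5-6] = +1511.2599 N (tension)
  Rx@0 = +2372.5000 N
  Ry@0 = +3397.5682 N
  Ry@6 = -1486.6982 N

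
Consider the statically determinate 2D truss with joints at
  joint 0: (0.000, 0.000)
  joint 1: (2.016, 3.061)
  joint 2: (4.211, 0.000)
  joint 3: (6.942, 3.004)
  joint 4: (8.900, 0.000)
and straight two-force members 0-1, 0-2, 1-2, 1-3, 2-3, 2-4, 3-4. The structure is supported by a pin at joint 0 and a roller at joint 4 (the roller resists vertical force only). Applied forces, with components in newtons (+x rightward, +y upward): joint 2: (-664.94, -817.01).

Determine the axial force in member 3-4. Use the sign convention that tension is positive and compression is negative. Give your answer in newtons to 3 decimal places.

N=5 nodes, M=7 members, R=3 reactions → 2N=10, M+R=10
member 0 (0-1): L=3.6652, (cx,cy)=(0.5500,0.8351)
member 1 (0-2): L=4.2110, (cx,cy)=(1.0000,0.0000)
member 2 (1-2): L=3.7667, (cx,cy)=(0.5827,-0.8127)
member 3 (1-3): L=4.9263, (cx,cy)=(0.9999,-0.0116)
member 4 (2-3): L=4.0598, (cx,cy)=(0.6727,0.7399)
member 5 (2-4): L=4.6890, (cx,cy)=(1.0000,0.0000)
member 6 (3-4): L=3.5858, (cx,cy)=(0.5460,-0.8378)
solve A·x = −loads:
  F[0-1] = -515.4144 N (compression)
  F[0-2] = -381.4454 N (compression)
  F[1-2] = +538.1790 N (tension)
  F[1-3] = -597.1552 N (compression)
  F[2-3] = +513.0975 N (tension)
  F[2-4] = +251.9622 N (tension)
  F[3-4] = -461.4298 N (compression)
  Rx@0 = +664.9400 N
  Ry@0 = +430.4449 N
  Ry@4 = +386.5651 N

-461.430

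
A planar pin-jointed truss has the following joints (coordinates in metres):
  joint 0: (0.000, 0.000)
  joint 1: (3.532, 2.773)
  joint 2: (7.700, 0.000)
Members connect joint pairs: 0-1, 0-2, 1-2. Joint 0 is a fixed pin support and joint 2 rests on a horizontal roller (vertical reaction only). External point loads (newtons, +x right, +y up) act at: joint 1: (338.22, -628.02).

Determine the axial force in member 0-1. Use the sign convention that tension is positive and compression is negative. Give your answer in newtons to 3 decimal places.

-353.253

N=3 nodes, M=3 members, R=3 reactions → 2N=6, M+R=6
member 0 (0-1): L=4.4905, (cx,cy)=(0.7866,0.6175)
member 1 (0-2): L=7.7000, (cx,cy)=(1.0000,0.0000)
member 2 (1-2): L=5.0062, (cx,cy)=(0.8326,-0.5539)
solve A·x = −loads:
  F[0-1] = -353.2533 N (compression)
  F[0-2] = +616.0715 N (tension)
  F[1-2] = -739.9615 N (compression)
  Rx@0 = -338.2200 N
  Ry@0 = +218.1433 N
  Ry@2 = +409.8767 N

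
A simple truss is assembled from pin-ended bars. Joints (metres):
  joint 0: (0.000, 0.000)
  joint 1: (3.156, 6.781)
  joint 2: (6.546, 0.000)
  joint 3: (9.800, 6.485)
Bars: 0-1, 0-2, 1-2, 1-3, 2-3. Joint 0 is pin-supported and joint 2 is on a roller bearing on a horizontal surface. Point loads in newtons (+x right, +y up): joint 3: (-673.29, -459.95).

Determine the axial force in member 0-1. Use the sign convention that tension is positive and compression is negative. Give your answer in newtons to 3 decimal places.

N=4 nodes, M=5 members, R=3 reactions → 2N=8, M+R=8
member 0 (0-1): L=7.4795, (cx,cy)=(0.4220,0.9066)
member 1 (0-2): L=6.5460, (cx,cy)=(1.0000,0.0000)
member 2 (1-2): L=7.5812, (cx,cy)=(0.4472,-0.8945)
member 3 (1-3): L=6.6506, (cx,cy)=(0.9990,-0.0445)
member 4 (2-3): L=7.2556, (cx,cy)=(0.4485,0.8938)
solve A·x = −loads:
  F[0-1] = -483.5296 N (compression)
  F[0-2] = -469.2620 N (compression)
  F[1-2] = +511.6630 N (tension)
  F[1-3] = -433.2530 N (compression)
  F[2-3] = -536.1793 N (compression)
  Rx@0 = +673.2900 N
  Ry@0 = +438.3759 N
  Ry@2 = +21.5741 N

-483.530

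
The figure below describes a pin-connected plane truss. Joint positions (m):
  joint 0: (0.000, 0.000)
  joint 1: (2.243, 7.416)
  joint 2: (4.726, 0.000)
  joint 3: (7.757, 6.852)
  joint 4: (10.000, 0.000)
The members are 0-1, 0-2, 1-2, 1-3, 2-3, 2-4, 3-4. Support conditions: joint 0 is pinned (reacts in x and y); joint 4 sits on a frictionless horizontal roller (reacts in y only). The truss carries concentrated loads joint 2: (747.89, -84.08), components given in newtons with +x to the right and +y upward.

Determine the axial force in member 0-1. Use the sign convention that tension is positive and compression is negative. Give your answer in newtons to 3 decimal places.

-46.328

N=5 nodes, M=7 members, R=3 reactions → 2N=10, M+R=10
member 0 (0-1): L=7.7478, (cx,cy)=(0.2895,0.9572)
member 1 (0-2): L=4.7260, (cx,cy)=(1.0000,0.0000)
member 2 (1-2): L=7.8206, (cx,cy)=(0.3175,-0.9483)
member 3 (1-3): L=5.5428, (cx,cy)=(0.9948,-0.1018)
member 4 (2-3): L=7.4925, (cx,cy)=(0.4045,0.9145)
member 5 (2-4): L=5.2740, (cx,cy)=(1.0000,0.0000)
member 6 (3-4): L=7.2098, (cx,cy)=(0.3111,-0.9504)
solve A·x = −loads:
  F[0-1] = -46.3277 N (compression)
  F[0-2] = +761.3020 N (tension)
  F[1-2] = +49.9196 N (tension)
  F[1-3] = -29.4138 N (compression)
  F[2-3] = +40.1776 N (tension)
  F[2-4] = +13.0076 N (tension)
  F[3-4] = -41.8111 N (compression)
  Rx@0 = -747.8900 N
  Ry@0 = +44.3438 N
  Ry@4 = +39.7362 N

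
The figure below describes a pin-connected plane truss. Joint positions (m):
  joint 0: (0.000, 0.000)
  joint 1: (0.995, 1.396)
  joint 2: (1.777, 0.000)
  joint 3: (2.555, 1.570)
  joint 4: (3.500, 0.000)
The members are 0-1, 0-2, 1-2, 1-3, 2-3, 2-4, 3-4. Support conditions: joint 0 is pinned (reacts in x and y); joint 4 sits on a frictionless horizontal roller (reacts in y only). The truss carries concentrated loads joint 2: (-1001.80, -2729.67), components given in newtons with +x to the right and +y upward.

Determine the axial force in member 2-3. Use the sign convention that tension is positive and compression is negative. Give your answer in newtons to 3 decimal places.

N=5 nodes, M=7 members, R=3 reactions → 2N=10, M+R=10
member 0 (0-1): L=1.7143, (cx,cy)=(0.5804,0.8143)
member 1 (0-2): L=1.7770, (cx,cy)=(1.0000,0.0000)
member 2 (1-2): L=1.6001, (cx,cy)=(0.4887,-0.8724)
member 3 (1-3): L=1.5697, (cx,cy)=(0.9938,0.1109)
member 4 (2-3): L=1.7522, (cx,cy)=(0.4440,0.8960)
member 5 (2-4): L=1.7230, (cx,cy)=(1.0000,0.0000)
member 6 (3-4): L=1.8325, (cx,cy)=(0.5157,-0.8568)
solve A·x = −loads:
  F[0-1] = -1650.1750 N (compression)
  F[0-2] = -44.0216 N (compression)
  F[1-2] = +1334.4243 N (tension)
  F[1-3] = -1619.9185 N (compression)
  F[2-3] = +1747.1296 N (tension)
  F[2-4] = +834.1837 N (tension)
  F[3-4] = -1617.5785 N (compression)
  Rx@0 = +1001.8000 N
  Ry@0 = +1343.7775 N
  Ry@4 = +1385.8925 N

1747.130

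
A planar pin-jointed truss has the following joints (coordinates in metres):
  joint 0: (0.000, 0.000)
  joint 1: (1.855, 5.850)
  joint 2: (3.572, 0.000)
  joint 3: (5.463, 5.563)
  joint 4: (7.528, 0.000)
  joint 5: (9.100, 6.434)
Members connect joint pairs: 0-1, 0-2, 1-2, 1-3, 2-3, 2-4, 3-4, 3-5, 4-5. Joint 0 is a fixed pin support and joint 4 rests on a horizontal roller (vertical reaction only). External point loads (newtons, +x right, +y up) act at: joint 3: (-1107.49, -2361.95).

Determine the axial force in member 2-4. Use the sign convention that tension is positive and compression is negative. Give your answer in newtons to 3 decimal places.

332.463

N=6 nodes, M=9 members, R=3 reactions → 2N=12, M+R=12
member 0 (0-1): L=6.1371, (cx,cy)=(0.3023,0.9532)
member 1 (0-2): L=3.5720, (cx,cy)=(1.0000,0.0000)
member 2 (1-2): L=6.0968, (cx,cy)=(0.2816,-0.9595)
member 3 (1-3): L=3.6194, (cx,cy)=(0.9969,-0.0793)
member 4 (2-3): L=5.8756, (cx,cy)=(0.3218,0.9468)
member 5 (2-4): L=3.9560, (cx,cy)=(1.0000,0.0000)
member 6 (3-4): L=5.9339, (cx,cy)=(0.3480,-0.9375)
member 7 (3-5): L=3.7398, (cx,cy)=(0.9725,0.2329)
member 8 (4-5): L=6.6233, (cx,cy)=(0.2373,0.9714)
solve A·x = −loads:
  F[0-1] = -1538.2640 N (compression)
  F[0-2] = -642.5314 N (compression)
  F[1-2] = +1604.1623 N (tension)
  F[1-3] = -919.6259 N (compression)
  F[2-3] = -1625.7311 N (compression)
  F[2-4] = +332.4633 N (tension)
  F[3-4] = -955.3533 N (compression)
  F[3-5] = +0.0000 N (tension)
  F[4-5] = +0.0000 N (tension)
  Rx@0 = +1107.4900 N
  Ry@0 = +1466.3116 N
  Ry@4 = +895.6384 N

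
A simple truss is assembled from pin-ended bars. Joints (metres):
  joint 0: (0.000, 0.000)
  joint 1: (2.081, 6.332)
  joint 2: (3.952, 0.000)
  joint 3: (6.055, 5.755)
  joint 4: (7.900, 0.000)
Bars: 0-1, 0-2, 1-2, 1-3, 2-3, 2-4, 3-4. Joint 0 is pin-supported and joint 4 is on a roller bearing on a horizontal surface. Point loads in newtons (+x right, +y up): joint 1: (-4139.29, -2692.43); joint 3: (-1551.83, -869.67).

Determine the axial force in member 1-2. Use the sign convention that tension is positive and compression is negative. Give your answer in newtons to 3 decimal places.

3984.953

N=5 nodes, M=7 members, R=3 reactions → 2N=10, M+R=10
member 0 (0-1): L=6.6652, (cx,cy)=(0.3122,0.9500)
member 1 (0-2): L=3.9520, (cx,cy)=(1.0000,0.0000)
member 2 (1-2): L=6.6026, (cx,cy)=(0.2834,-0.9590)
member 3 (1-3): L=4.0157, (cx,cy)=(0.9896,-0.1437)
member 4 (2-3): L=6.1272, (cx,cy)=(0.3432,0.9393)
member 5 (2-4): L=3.9480, (cx,cy)=(1.0000,0.0000)
member 6 (3-4): L=6.0435, (cx,cy)=(0.3053,-0.9523)
solve A·x = −loads:
  F[0-1] = -6983.6107 N (compression)
  F[0-2] = -3510.7036 N (compression)
  F[1-2] = +3984.9530 N (tension)
  F[1-3] = +838.3511 N (tension)
  F[2-3] = -4068.7732 N (compression)
  F[2-4] = -984.9834 N (compression)
  F[3-4] = +3226.4283 N (tension)
  Rx@0 = +5691.1200 N
  Ry@0 = +6634.5009 N
  Ry@4 = -3072.4009 N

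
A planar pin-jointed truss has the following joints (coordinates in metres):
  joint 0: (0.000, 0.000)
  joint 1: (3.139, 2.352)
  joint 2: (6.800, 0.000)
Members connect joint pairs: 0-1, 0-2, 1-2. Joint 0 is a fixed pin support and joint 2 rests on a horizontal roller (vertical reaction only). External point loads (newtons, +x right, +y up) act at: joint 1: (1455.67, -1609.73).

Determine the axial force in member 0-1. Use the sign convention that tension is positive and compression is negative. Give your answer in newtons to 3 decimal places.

-605.637

N=3 nodes, M=3 members, R=3 reactions → 2N=6, M+R=6
member 0 (0-1): L=3.9224, (cx,cy)=(0.8003,0.5996)
member 1 (0-2): L=6.8000, (cx,cy)=(1.0000,0.0000)
member 2 (1-2): L=4.3514, (cx,cy)=(0.8413,-0.5405)
solve A·x = −loads:
  F[0-1] = -605.6367 N (compression)
  F[0-2] = +1940.3461 N (tension)
  F[1-2] = -2306.2698 N (compression)
  Rx@0 = -1455.6700 N
  Ry@0 = +363.1597 N
  Ry@2 = +1246.5703 N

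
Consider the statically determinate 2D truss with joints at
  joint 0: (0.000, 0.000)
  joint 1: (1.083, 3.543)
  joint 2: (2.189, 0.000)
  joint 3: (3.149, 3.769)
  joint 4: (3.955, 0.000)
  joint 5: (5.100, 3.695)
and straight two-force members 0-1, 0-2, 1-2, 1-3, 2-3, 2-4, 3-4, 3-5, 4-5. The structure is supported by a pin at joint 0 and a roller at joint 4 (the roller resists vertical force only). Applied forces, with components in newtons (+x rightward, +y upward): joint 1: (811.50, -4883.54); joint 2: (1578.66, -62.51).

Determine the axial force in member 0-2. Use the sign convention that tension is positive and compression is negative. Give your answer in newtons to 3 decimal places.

N=6 nodes, M=9 members, R=3 reactions → 2N=12, M+R=12
member 0 (0-1): L=3.7048, (cx,cy)=(0.2923,0.9563)
member 1 (0-2): L=2.1890, (cx,cy)=(1.0000,0.0000)
member 2 (1-2): L=3.7116, (cx,cy)=(0.2980,-0.9546)
member 3 (1-3): L=2.0783, (cx,cy)=(0.9941,0.1087)
member 4 (2-3): L=3.8893, (cx,cy)=(0.2468,0.9691)
member 5 (2-4): L=1.7660, (cx,cy)=(1.0000,0.0000)
member 6 (3-4): L=3.8542, (cx,cy)=(0.2091,-0.9779)
member 7 (3-5): L=1.9524, (cx,cy)=(0.9993,-0.0379)
member 8 (4-5): L=3.8683, (cx,cy)=(0.2960,0.9552)
solve A·x = −loads:
  F[0-1] = -2977.2719 N (compression)
  F[0-2] = +3260.4803 N (tension)
  F[1-2] = -2249.1518 N (compression)
  F[1-3] = -1017.6447 N (compression)
  F[2-3] = +2280.0312 N (tension)
  F[2-4] = +448.8334 N (tension)
  F[3-4] = -2146.2799 N (compression)
  F[3-5] = -0.0000 N (tension)
  F[4-5] = +0.0000 N (tension)
  Rx@0 = -2390.1600 N
  Ry@0 = +2847.2250 N
  Ry@4 = +2098.8250 N

3260.480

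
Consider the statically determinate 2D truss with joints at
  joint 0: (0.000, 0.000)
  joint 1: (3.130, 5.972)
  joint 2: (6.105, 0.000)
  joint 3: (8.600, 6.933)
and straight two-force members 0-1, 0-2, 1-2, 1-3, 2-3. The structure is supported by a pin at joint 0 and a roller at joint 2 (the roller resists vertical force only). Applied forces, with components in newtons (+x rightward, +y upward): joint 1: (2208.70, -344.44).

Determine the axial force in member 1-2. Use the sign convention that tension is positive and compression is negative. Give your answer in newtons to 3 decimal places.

N=4 nodes, M=5 members, R=3 reactions → 2N=8, M+R=8
member 0 (0-1): L=6.7425, (cx,cy)=(0.4642,0.8857)
member 1 (0-2): L=6.1050, (cx,cy)=(1.0000,0.0000)
member 2 (1-2): L=6.6720, (cx,cy)=(0.4459,-0.8951)
member 3 (1-3): L=5.5538, (cx,cy)=(0.9849,0.1730)
member 4 (2-3): L=7.3683, (cx,cy)=(0.3386,0.9409)
solve A·x = −loads:
  F[0-1] = +2249.8446 N (tension)
  F[0-2] = +1164.2826 N (tension)
  F[1-2] = -2611.1188 N (compression)
  F[1-3] = +0.0000 N (tension)
  F[2-3] = -0.0000 N (compression)
  Rx@0 = -2208.7000 N
  Ry@0 = -1992.7350 N
  Ry@2 = +2337.1750 N

-2611.119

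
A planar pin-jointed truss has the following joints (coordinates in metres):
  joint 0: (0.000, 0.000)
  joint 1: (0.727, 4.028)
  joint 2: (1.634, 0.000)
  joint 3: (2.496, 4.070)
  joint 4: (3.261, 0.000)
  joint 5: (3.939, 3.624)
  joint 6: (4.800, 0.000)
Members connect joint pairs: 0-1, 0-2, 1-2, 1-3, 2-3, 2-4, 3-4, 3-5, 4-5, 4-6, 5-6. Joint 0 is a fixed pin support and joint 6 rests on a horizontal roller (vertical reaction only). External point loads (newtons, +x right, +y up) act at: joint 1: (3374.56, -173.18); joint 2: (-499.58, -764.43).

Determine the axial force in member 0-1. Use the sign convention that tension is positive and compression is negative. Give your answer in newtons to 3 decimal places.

N=7 nodes, M=11 members, R=3 reactions → 2N=14, M+R=14
member 0 (0-1): L=4.0931, (cx,cy)=(0.1776,0.9841)
member 1 (0-2): L=1.6340, (cx,cy)=(1.0000,0.0000)
member 2 (1-2): L=4.1289, (cx,cy)=(0.2197,-0.9756)
member 3 (1-3): L=1.7695, (cx,cy)=(0.9997,0.0237)
member 4 (2-3): L=4.1603, (cx,cy)=(0.2072,0.9783)
member 5 (2-4): L=1.6270, (cx,cy)=(1.0000,0.0000)
member 6 (3-4): L=4.1413, (cx,cy)=(0.1847,-0.9828)
member 7 (3-5): L=1.5104, (cx,cy)=(0.9554,-0.2953)
member 8 (4-5): L=3.6869, (cx,cy)=(0.1839,0.9829)
member 9 (4-6): L=1.5390, (cx,cy)=(1.0000,0.0000)
member 10 (5-6): L=3.7249, (cx,cy)=(0.2311,-0.9729)
solve A·x = −loads:
  F[0-1] = +2215.8959 N (tension)
  F[0-2] = +2481.3996 N (tension)
  F[1-2] = -2472.1094 N (compression)
  F[1-3] = -2438.6096 N (compression)
  F[2-3] = +3246.6085 N (tension)
  F[2-4] = +1765.2334 N (tension)
  F[3-4] = -2779.1835 N (compression)
  F[3-5] = -1310.2766 N (compression)
  F[4-5] = +2778.7433 N (tension)
  F[4-6] = +740.8479 N (tension)
  F[5-6] = -3205.0708 N (compression)
  Rx@0 = -2874.9800 N
  Ry@0 = -2180.6625 N
  Ry@6 = +3118.2725 N

2215.896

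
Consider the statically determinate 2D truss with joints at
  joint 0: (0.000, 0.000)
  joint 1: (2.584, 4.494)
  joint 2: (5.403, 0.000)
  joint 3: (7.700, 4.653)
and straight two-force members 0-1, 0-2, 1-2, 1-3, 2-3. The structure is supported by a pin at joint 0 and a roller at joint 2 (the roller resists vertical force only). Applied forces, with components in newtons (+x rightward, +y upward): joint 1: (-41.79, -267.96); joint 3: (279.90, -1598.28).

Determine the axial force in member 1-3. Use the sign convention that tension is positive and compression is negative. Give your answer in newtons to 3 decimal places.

N=4 nodes, M=5 members, R=3 reactions → 2N=8, M+R=8
member 0 (0-1): L=5.1839, (cx,cy)=(0.4985,0.8669)
member 1 (0-2): L=5.4030, (cx,cy)=(1.0000,0.0000)
member 2 (1-2): L=5.3050, (cx,cy)=(0.5314,-0.8471)
member 3 (1-3): L=5.1185, (cx,cy)=(0.9995,0.0311)
member 4 (2-3): L=5.1891, (cx,cy)=(0.4427,0.8967)
solve A·x = −loads:
  F[0-1] = +860.4850 N (tension)
  F[0-2] = -190.8107 N (compression)
  F[1-2] = -1157.0676 N (compression)
  F[1-3] = +1086.0862 N (tension)
  F[2-3] = -1820.0480 N (compression)
  Rx@0 = -238.1100 N
  Ry@0 = -745.9634 N
  Ry@2 = +2612.2034 N

1086.086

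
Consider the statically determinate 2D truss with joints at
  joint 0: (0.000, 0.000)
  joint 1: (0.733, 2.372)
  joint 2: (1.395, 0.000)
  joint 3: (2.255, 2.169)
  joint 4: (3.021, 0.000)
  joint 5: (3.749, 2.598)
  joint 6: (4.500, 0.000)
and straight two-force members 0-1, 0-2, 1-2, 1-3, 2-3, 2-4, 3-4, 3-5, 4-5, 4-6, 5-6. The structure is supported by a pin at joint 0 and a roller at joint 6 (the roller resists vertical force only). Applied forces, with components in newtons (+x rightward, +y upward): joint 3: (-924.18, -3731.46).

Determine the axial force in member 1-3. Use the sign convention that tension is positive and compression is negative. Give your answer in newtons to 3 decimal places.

N=7 nodes, M=11 members, R=3 reactions → 2N=14, M+R=14
member 0 (0-1): L=2.4827, (cx,cy)=(0.2952,0.9554)
member 1 (0-2): L=1.3950, (cx,cy)=(1.0000,0.0000)
member 2 (1-2): L=2.4626, (cx,cy)=(0.2688,-0.9632)
member 3 (1-3): L=1.5355, (cx,cy)=(0.9912,-0.1322)
member 4 (2-3): L=2.3333, (cx,cy)=(0.3686,0.9296)
member 5 (2-4): L=1.6260, (cx,cy)=(1.0000,0.0000)
member 6 (3-4): L=2.3003, (cx,cy)=(0.3330,-0.9429)
member 7 (3-5): L=1.5544, (cx,cy)=(0.9612,0.2760)
member 8 (4-5): L=2.6981, (cx,cy)=(0.2698,0.9629)
member 9 (4-6): L=1.4790, (cx,cy)=(1.0000,0.0000)
member 10 (5-6): L=2.7044, (cx,cy)=(0.2777,-0.9607)
solve A·x = −loads:
  F[0-1] = -2414.6822 N (compression)
  F[0-2] = -211.2545 N (compression)
  F[1-2] = +2590.3480 N (tension)
  F[1-3] = -1421.7335 N (compression)
  F[2-3] = -2683.9637 N (compression)
  F[2-4] = +1474.3319 N (tension)
  F[3-4] = -1779.1909 N (compression)
  F[3-5] = -917.4942 N (compression)
  F[4-5] = +1742.2660 N (tension)
  F[4-6] = +411.7554 N (tension)
  F[5-6] = -1482.7402 N (compression)
  Rx@0 = +924.1800 N
  Ry@0 = +2307.0387 N
  Ry@6 = +1424.4213 N

-1421.733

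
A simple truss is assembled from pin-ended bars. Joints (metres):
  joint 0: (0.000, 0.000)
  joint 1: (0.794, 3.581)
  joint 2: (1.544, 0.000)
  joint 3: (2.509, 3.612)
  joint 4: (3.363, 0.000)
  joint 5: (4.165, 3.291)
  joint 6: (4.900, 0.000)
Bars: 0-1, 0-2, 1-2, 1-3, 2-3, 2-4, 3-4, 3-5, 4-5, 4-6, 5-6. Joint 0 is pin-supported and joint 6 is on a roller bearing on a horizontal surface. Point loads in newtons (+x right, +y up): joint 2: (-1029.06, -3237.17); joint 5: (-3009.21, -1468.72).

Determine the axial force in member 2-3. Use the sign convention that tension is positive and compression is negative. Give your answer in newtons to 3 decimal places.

-1228.359

N=7 nodes, M=11 members, R=3 reactions → 2N=14, M+R=14
member 0 (0-1): L=3.6680, (cx,cy)=(0.2165,0.9763)
member 1 (0-2): L=1.5440, (cx,cy)=(1.0000,0.0000)
member 2 (1-2): L=3.6587, (cx,cy)=(0.2050,-0.9788)
member 3 (1-3): L=1.7153, (cx,cy)=(0.9998,0.0181)
member 4 (2-3): L=3.7387, (cx,cy)=(0.2581,0.9661)
member 5 (2-4): L=1.8190, (cx,cy)=(1.0000,0.0000)
member 6 (3-4): L=3.7116, (cx,cy)=(0.2301,-0.9732)
member 7 (3-5): L=1.6868, (cx,cy)=(0.9817,-0.1903)
member 8 (4-5): L=3.3873, (cx,cy)=(0.2368,0.9716)
member 9 (4-6): L=1.5370, (cx,cy)=(1.0000,0.0000)
member 10 (5-6): L=3.3721, (cx,cy)=(0.2180,-0.9760)
solve A·x = −loads:
  F[0-1] = -4566.8036 N (compression)
  F[0-2] = -3049.7006 N (compression)
  F[1-2] = +4519.8908 N (tension)
  F[1-3] = -1915.4194 N (compression)
  F[2-3] = -1228.3587 N (compression)
  F[2-4] = -777.0492 N (compression)
  F[3-4] = +1781.2755 N (tension)
  F[3-5] = -2691.1932 N (compression)
  F[4-5] = -1784.2136 N (compression)
  F[4-6] = +55.2461 N (tension)
  F[5-6] = -253.4613 N (compression)
  Rx@0 = +4038.2700 N
  Ry@0 = +4458.5228 N
  Ry@6 = +247.3672 N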